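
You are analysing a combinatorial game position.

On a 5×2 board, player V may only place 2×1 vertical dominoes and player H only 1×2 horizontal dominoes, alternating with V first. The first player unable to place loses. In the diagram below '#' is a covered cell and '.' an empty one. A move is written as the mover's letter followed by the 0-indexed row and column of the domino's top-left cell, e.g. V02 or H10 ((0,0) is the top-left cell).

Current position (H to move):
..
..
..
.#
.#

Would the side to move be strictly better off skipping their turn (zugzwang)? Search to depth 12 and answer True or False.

zugzwang(../../../.#/.#, H) = False

[../../../.#/.#] H move#1: H00:-1/##/../../.#/.#, H10:+1/../##/../.#/.#*, H20:-1/../../##/.#/.#
[../##/../.#/.#] V move#2: V20:-1/../##/#./##/.#*, V30:-1/../##/../##/##
[../##/#./##/.#] H move#3: H00:+1/##/##/#./##/.#*
[##/##/#./##/.#] end (terminal -1, V#4); searched ../../../.#/.# to 12
suppose H passes — search the same position with V to move:
pass> [../../../.#/.#] V move#1: V00:+1/#./#./../.#/.#*, V01:+1/.#/.#/../.#/.#, V10:+1/../#./#./.#/.#, V11:+1/../.#/.#/.#/.#, V20:-1/../../#./##/.#, V30:-1/../../../##/##
pass> [#./#./../.#/.#] H move#2: H20:-1/#./#./##/.#/.#*
pass> [#./#./##/.#/.#] V move#3: V01:+1/##/##/##/.#/.#*, V30:+1/#./#./##/##/##
pass> [##/##/##/.#/.#] end (terminal -1, H#4); searched ../../../.#/.# to 12
for H: play +1, pass -1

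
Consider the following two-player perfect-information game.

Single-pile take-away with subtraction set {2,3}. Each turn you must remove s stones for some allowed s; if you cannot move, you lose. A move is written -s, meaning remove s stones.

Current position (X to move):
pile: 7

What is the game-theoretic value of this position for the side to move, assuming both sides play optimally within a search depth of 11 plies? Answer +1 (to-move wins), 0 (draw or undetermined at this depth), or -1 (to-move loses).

[7] X move#1: -2:+1/5*, -3:-1/4
[5] O move#2: -2:-1/3*, -3:-1/2
[3] X move#3: -2:+1/1*, -3:+1/0
[1] end (terminal -1, O#4); searched 7 to 11

value(7, X) = +1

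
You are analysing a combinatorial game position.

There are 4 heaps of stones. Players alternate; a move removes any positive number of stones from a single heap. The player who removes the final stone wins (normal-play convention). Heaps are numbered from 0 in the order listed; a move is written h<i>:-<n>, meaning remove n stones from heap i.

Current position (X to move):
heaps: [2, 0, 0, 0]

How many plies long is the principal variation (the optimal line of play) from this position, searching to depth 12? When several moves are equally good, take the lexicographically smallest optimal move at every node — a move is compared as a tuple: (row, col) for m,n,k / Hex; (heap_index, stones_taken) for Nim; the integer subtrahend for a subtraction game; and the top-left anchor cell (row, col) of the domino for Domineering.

PV length from [(2,0,0,0)]: 1 ply

[(2,0,0,0)] X move#1: h0:-1:-1/(1,0,0,0), h0:-2:+1/(0,0,0,0)*
[(0,0,0,0)] end (terminal -1, O#2); searched (2,0,0,0) to 12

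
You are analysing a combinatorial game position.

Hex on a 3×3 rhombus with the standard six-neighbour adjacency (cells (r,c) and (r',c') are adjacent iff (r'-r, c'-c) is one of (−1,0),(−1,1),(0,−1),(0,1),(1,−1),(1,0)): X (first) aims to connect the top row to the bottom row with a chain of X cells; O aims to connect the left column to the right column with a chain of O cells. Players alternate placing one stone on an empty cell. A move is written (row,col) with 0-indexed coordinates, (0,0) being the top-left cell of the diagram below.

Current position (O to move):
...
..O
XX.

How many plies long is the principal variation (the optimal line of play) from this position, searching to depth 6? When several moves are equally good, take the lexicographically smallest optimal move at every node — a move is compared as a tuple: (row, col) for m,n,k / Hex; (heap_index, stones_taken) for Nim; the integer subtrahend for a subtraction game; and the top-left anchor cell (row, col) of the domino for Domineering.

[.../..O/XX.] O move#1: (0,0):-1/O../..O/XX., (0,1):+1/.O./..O/XX.*, (0,2):-1/..O/..O/XX., (1,0):-1/.../O.O/XX., (1,1):-1/.../.OO/XX., (2,2):-1/.../..O/XXO
[.O./..O/XX.] X move#2: (0,0):-1/XO./..O/XX.*, (0,2):-1/.OX/..O/XX., (1,0):-1/.O./X.O/XX., (1,1):-1/.O./.XO/XX., (2,2):-1/.O./..O/XXX
[XO./..O/XX.] O move#3: (0,2):-1/XOO/..O/XX., (1,0):+1/XO./O.O/XX.*, (1,1):-1/XO./.OO/XX., (2,2):-1/XO./..O/XXO
[XO./O.O/XX.] X move#4: (0,2):-1/XOX/O.O/XX.*, (1,1):-1/XO./OXO/XX., (2,2):-1/XO./O.O/XXX
[XOX/O.O/XX.] O move#5: (1,1):+1/XOX/OOO/XX.*, (2,2):-1/XOX/O.O/XXO
[XOX/OOO/XX.] end (terminal -1, X#6); searched .../..O/XX. to 6

PV length from [.../..O/XX.]: 5 plies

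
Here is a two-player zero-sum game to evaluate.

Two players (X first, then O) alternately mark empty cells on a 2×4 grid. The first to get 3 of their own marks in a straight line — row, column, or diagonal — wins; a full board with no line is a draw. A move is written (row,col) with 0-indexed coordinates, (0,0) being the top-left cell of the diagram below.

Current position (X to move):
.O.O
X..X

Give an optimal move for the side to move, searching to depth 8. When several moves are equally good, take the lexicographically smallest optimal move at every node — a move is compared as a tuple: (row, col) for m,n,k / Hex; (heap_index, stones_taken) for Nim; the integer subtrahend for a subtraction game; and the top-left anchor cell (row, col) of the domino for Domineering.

X's best at [.O.O/X..X]: (0,2)

[.O.O/X..X] X move#1: (0,0):-1/XO.O/X..X, (0,2):+0/.OXO/X..X*, (1,1):-1/.O.O/XX.X, (1,2):-1/.O.O/X.XX
[.OXO/X..X] O move#2: (0,0):+0/OOXO/X..X*, (1,1):+0/.OXO/XO.X, (1,2):+0/.OXO/X.OX
[OOXO/X..X] X move#3: (1,1):+0/OOXO/XX.X*, (1,2):+0/OOXO/X.XX
[OOXO/XX.X] O move#4: (1,2):+0/OOXO/XXOX*
[OOXO/XXOX] end (terminal +0, X#5); searched .O.O/X..X to 8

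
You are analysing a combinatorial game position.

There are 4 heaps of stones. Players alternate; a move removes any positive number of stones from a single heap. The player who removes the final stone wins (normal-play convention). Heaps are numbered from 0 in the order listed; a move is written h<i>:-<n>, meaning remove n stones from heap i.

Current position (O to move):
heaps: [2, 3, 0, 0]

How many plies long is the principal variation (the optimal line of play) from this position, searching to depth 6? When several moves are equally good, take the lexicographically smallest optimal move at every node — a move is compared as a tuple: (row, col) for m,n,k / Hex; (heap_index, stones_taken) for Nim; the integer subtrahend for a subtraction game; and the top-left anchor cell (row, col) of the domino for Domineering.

[(2,3,0,0)] O move#1: h0:-1:-1/(1,3,0,0), h0:-2:-1/(0,3,0,0), h1:-1:+1/(2,2,0,0)*, h1:-2:-1/(2,1,0,0), h1:-3:-1/(2,0,0,0)
[(2,2,0,0)] X move#2: h0:-1:-1/(1,2,0,0)*, h0:-2:-1/(0,2,0,0), h1:-1:-1/(2,1,0,0), h1:-2:-1/(2,0,0,0)
[(1,2,0,0)] O move#3: h0:-1:-1/(0,2,0,0), h1:-1:+1/(1,1,0,0)*, h1:-2:-1/(1,0,0,0)
[(1,1,0,0)] X move#4: h0:-1:-1/(0,1,0,0)*, h1:-1:-1/(1,0,0,0)
[(0,1,0,0)] O move#5: h1:-1:+1/(0,0,0,0)*
[(0,0,0,0)] end (terminal -1, X#6); searched (2,3,0,0) to 6

PV length from [(2,3,0,0)]: 5 plies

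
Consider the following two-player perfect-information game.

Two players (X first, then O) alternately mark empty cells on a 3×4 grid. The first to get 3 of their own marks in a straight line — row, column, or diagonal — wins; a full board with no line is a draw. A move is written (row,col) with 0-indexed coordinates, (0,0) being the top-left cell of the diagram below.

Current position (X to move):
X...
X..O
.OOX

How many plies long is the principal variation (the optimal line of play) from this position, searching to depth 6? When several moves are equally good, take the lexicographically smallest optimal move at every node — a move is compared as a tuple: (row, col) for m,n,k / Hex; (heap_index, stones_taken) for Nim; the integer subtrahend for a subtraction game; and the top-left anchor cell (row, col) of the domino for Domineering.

PV length from [X.../X..O/.OOX]: 1 ply

p1 X@[X.../X..O/.OOX]: (0,1)[XX../X..O/.OOX]-1 (0,2)[X.X./X..O/.OOX]-1 (0,3)[X..X/X..O/.OOX]-1 (1,1)[X.../XX.O/.OOX]-1 (1,2)[X.../X.XO/.OOX]-1 (2,0)[X.../X..O/XOOX]+1*
p2 O@[X.../X..O/XOOX] terminal -1; root [X.../X..O/.OOX] d6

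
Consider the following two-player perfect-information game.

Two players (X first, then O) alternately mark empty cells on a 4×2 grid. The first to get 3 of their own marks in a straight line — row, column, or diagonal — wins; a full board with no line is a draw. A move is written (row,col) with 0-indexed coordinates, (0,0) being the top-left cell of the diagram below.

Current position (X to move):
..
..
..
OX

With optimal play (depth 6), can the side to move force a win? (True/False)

X winning at [../../../OX]: False

[../../../OX] X move#1: (0,0):+0/X./../../OX*, (0,1):+0/.X/../../OX, (1,0):+0/../X./../OX, (1,1):+0/../.X/../OX, (2,0):+0/../../X./OX, (2,1):+0/../../.X/OX
[X./../../OX] O move#2: (0,1):+0/XO/../../OX*, (1,0):+0/X./O./../OX, (1,1):+0/X./.O/../OX, (2,0):+0/X./../O./OX, (2,1):+0/X./../.O/OX
[XO/../../OX] X move#3: (1,0):+0/XO/X./../OX*, (1,1):+0/XO/.X/../OX, (2,0):+0/XO/../X./OX, (2,1):+0/XO/../.X/OX
[XO/X./../OX] O move#4: (1,1):-1/XO/XO/../OX, (2,0):+0/XO/X./O./OX*, (2,1):-1/XO/X./.O/OX
[XO/X./O./OX] X move#5: (1,1):+0/XO/XX/O./OX*, (2,1):+0/XO/X./OX/OX
[XO/XX/O./OX] O move#6: (2,1):+0/XO/XX/OO/OX*
[XO/XX/OO/OX] end (terminal +0, X#7); searched ../../../OX to 6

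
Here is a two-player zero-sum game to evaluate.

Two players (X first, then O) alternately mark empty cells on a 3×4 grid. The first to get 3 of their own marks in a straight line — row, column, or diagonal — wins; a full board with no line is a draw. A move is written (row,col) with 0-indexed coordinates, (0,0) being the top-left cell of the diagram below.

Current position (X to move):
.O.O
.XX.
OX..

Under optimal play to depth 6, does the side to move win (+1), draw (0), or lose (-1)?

[.O.O/.XX./OX..] X move#1: (0,0):-1/XO.O/.XX./OX.., (0,2):+1/.OXO/.XX./OX..*, (1,0):+1/.O.O/XXX./OX.., (1,3):+1/.O.O/.XXX/OX.., (2,2):-1/.O.O/.XX./OXX., (2,3):-1/.O.O/.XX./OX.X
[.OXO/.XX./OX..] O move#2: (0,0):-1/OOXO/.XX./OX..*, (1,0):-1/.OXO/OXX./OX.., (1,3):-1/.OXO/.XXO/OX.., (2,2):-1/.OXO/.XX./OXO., (2,3):-1/.OXO/.XX./OX.O
[OOXO/.XX./OX..] X move#3: (1,0):+1/OOXO/XXX./OX..*, (1,3):+1/OOXO/.XXX/OX.., (2,2):+1/OOXO/.XX./OXX., (2,3):-1/OOXO/.XX./OX.X
[OOXO/XXX./OX..] end (terminal -1, O#4); searched .O.O/.XX./OX.. to 6

value(.O.O/.XX./OX.., X) = +1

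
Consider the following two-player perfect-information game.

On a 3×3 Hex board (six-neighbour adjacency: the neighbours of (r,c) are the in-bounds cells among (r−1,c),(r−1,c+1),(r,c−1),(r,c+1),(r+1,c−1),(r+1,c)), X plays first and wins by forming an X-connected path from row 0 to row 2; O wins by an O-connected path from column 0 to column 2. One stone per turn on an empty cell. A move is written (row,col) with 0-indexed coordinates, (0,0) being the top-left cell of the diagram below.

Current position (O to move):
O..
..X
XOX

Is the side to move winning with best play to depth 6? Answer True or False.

[O../..X/XOX] O move#1: (0,1):-1/OO./..X/XOX*, (0,2):-1/O.O/..X/XOX, (1,0):-1/O../O.X/XOX, (1,1):-1/O../.OX/XOX
[OO./..X/XOX] X move#2: (0,2):+1/OOX/..X/XOX*, (1,0):-1/OO./X.X/XOX, (1,1):-1/OO./.XX/XOX
[OOX/..X/XOX] end (terminal -1, O#3); searched O../..X/XOX to 6

O winning at [O../..X/XOX]: False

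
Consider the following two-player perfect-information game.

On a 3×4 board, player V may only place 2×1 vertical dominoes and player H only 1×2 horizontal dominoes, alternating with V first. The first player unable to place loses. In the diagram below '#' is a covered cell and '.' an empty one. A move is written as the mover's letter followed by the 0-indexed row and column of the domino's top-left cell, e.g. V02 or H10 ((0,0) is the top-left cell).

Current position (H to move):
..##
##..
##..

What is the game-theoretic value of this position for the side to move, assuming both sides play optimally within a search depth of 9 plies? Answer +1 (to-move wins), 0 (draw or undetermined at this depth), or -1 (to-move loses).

p1 H@[..##/##../##..]: H00[####/##../##..]-1 H12[..##/####/##..]+1* H22[..##/##../####]+1
p2 V@[..##/####/##..] terminal -1; root [..##/##../##..] d9

value(..##/##../##.., H) = +1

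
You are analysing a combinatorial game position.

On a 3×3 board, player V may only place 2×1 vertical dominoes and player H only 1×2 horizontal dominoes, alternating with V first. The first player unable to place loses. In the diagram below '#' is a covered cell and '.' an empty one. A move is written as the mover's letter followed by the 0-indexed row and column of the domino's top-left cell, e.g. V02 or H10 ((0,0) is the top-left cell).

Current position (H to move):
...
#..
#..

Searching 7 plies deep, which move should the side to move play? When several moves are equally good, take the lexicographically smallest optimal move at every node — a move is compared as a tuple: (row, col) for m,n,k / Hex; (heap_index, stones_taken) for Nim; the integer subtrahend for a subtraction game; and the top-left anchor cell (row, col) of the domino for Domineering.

[.../#../#..] H move#1: H00:-1/##./#../#.., H01:-1/.##/#../#.., H11:+1/.../###/#..*, H21:-1/.../#../###
[.../###/#..] end (terminal -1, V#2); searched .../#../#.. to 7

H's best at [.../#../#..]: H11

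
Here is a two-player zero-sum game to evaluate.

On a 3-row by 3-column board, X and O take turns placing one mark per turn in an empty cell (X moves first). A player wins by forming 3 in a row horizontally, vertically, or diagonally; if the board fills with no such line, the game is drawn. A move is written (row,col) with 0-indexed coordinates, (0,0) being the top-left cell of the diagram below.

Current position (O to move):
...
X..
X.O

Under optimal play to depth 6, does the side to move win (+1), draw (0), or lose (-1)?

p1 O@[.../X../X.O]: (0,0)[O../X../X.O]-1* (0,1)[.O./X../X.O]-1 (0,2)[..O/X../X.O]-1 (1,1)[.../XO./X.O]-1 (1,2)[.../X.O/X.O]-1 (2,1)[.../X../XOO]-1
p2 X@[O../X../X.O]: (0,1)[OX./X../X.O]-1 (0,2)[O.X/X../X.O]-1 (1,1)[O../XX./X.O]+1* (1,2)[O../X.X/X.O]-1 (2,1)[O../X../XXO]-1
p3 O@[O../XX./X.O]: (0,1)[OO./XX./X.O]-1* (0,2)[O.O/XX./X.O]-1 (1,2)[O../XXO/X.O]-1 (2,1)[O../XX./XOO]-1
p4 X@[OO./XX./X.O]: (0,2)[OOX/XX./X.O]+1* (1,2)[OO./XXX/X.O]+1 (2,1)[OO./XX./XXO]-1
p5 O@[OOX/XX./X.O] terminal -1; root [.../X../X.O] d6

value(.../X../X.O, O) = -1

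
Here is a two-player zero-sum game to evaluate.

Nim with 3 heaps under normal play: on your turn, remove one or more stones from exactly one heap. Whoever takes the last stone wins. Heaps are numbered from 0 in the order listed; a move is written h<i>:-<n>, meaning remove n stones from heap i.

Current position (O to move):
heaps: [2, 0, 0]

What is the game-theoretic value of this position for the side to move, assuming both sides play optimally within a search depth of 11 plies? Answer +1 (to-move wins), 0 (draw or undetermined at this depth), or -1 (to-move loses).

p1 O@[(2,0,0)]: h0:-1[(1,0,0)]-1 h0:-2[(0,0,0)]+1*
p2 X@[(0,0,0)] terminal -1; root [(2,0,0)] d11

value((2,0,0), O) = +1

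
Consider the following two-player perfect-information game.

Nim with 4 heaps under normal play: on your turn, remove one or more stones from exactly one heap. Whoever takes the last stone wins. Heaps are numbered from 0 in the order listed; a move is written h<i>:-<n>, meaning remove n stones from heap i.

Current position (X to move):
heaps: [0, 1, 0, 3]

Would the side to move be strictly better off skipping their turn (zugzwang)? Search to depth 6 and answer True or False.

zugzwang((0,1,0,3), X) = False

[(0,1,0,3)] X move#1: h1:-1:-1/(0,0,0,3), h3:-1:-1/(0,1,0,2), h3:-2:+1/(0,1,0,1)*, h3:-3:-1/(0,1,0,0)
[(0,1,0,1)] O move#2: h1:-1:-1/(0,0,0,1)*, h3:-1:-1/(0,1,0,0)
[(0,0,0,1)] X move#3: h3:-1:+1/(0,0,0,0)*
[(0,0,0,0)] end (terminal -1, O#4); searched (0,1,0,3) to 6
if X skipped the turn, O would face:
~ [(0,1,0,3)] O move#1: h1:-1:-1/(0,0,0,3), h3:-1:-1/(0,1,0,2), h3:-2:+1/(0,1,0,1)*, h3:-3:-1/(0,1,0,0)
~ [(0,1,0,1)] X move#2: h1:-1:-1/(0,0,0,1)*, h3:-1:-1/(0,1,0,0)
~ [(0,0,0,1)] O move#3: h3:-1:+1/(0,0,0,0)*
~ [(0,0,0,0)] end (terminal -1, X#4); searched (0,1,0,3) to 6
compare (X): move=+1 vs pass=-1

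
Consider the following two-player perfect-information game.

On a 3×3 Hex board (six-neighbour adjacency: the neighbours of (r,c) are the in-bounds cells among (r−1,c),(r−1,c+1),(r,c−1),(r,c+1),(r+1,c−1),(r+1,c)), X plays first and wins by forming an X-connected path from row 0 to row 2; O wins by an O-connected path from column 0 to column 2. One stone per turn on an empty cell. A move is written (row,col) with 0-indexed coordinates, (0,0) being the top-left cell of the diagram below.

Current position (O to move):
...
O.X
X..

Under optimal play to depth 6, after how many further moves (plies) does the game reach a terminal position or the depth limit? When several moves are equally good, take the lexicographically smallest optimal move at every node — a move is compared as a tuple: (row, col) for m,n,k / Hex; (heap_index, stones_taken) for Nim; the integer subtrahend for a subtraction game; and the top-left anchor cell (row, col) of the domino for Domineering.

PV length from [.../O.X/X..]: 3 plies

[.../O.X/X..] O move#1: (0,0):-1/O../O.X/X.., (0,1):-1/.O./O.X/X.., (0,2):+1/..O/O.X/X..*, (1,1):-1/.../OOX/X.., (2,1):-1/.../O.X/XO., (2,2):-1/.../O.X/X.O
[..O/O.X/X..] X move#2: (0,0):-1/X.O/O.X/X..*, (0,1):-1/.XO/O.X/X.., (1,1):-1/..O/OXX/X.., (2,1):-1/..O/O.X/XX., (2,2):-1/..O/O.X/X.X
[X.O/O.X/X..] O move#3: (0,1):+1/XOO/O.X/X..*, (1,1):+1/X.O/OOX/X.., (2,1):+1/X.O/O.X/XO., (2,2):+1/X.O/O.X/X.O
[XOO/O.X/X..] end (terminal -1, X#4); searched .../O.X/X.. to 6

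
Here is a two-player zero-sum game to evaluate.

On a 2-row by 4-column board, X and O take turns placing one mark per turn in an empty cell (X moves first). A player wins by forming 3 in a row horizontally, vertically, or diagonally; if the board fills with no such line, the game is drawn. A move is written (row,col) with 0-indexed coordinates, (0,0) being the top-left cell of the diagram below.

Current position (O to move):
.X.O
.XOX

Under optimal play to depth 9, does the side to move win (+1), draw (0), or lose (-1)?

value(.X.O/.XOX, O) = 0

ply 1, O at .X.O/.XOX | (0,0)=+0→OX.O/.XOX*; (0,2)=+0→.XOO/.XOX; (1,0)=+0→.X.O/OXOX
ply 2, X at OX.O/.XOX | (0,2)=+0→OXXO/.XOX*; (1,0)=+0→OX.O/XXOX
ply 3, O at OXXO/.XOX | (1,0)=+0→OXXO/OXOX*
ply 4: OXXO/OXOX is terminal +0 (X); from .X.O/.XOX depth 9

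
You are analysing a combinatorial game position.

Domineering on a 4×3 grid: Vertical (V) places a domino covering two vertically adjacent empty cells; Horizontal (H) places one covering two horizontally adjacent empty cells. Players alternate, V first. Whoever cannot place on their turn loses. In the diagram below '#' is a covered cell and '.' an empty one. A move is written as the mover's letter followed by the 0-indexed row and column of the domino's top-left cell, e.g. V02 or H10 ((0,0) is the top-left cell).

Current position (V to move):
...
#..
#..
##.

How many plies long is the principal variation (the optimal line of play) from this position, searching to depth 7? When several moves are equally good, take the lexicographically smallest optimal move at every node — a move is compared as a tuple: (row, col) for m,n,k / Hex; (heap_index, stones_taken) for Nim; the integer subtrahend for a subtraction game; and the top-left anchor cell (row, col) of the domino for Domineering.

PV length from [.../#../#../##.]: 3 plies

ply 1, V at .../#../#../##. | V01=+1→.#./##./#../##.*; V02=+1→..#/#.#/#../##.; V11=+1→.../##./##./##.; V12=+1→.../#.#/#.#/##.; V22=-1→.../#../#.#/###
ply 2, H at .#./##./#../##. | H21=-1→.#./##./###/##.*
ply 3, V at .#./##./###/##. | V02=+1→.##/###/###/##.*
ply 4: .##/###/###/##. is terminal -1 (H); from .../#../#../##. depth 7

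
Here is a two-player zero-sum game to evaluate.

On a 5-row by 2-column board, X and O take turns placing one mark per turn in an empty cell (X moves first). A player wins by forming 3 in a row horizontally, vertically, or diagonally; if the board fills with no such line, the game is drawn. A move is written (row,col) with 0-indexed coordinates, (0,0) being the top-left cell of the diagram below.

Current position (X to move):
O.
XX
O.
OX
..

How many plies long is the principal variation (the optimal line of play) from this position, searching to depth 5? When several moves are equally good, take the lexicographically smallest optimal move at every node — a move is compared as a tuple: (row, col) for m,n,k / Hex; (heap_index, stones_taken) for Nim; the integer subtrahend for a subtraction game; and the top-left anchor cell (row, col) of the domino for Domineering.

PV length from [O./XX/O./OX/..]: 1 ply

ply 1, X at O./XX/O./OX/.. | (0,1)=-1→OX/XX/O./OX/..; (2,1)=+1→O./XX/OX/OX/..*; (4,0)=+0→O./XX/O./OX/X.; (4,1)=-1→O./XX/O./OX/.X
ply 2: O./XX/OX/OX/.. is terminal -1 (O); from O./XX/O./OX/.. depth 5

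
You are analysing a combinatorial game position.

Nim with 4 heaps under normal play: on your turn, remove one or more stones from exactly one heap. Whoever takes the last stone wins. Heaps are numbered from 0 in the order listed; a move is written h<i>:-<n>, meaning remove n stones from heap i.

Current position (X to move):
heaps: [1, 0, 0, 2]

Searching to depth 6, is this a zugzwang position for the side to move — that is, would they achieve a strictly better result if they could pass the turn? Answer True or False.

[(1,0,0,2)] X move#1: h0:-1:-1/(0,0,0,2), h3:-1:+1/(1,0,0,1)*, h3:-2:-1/(1,0,0,0)
[(1,0,0,1)] O move#2: h0:-1:-1/(0,0,0,1)*, h3:-1:-1/(1,0,0,0)
[(0,0,0,1)] X move#3: h3:-1:+1/(0,0,0,0)*
[(0,0,0,0)] end (terminal -1, O#4); searched (1,0,0,2) to 6
suppose X passes — search the same position with O to move:
pass> [(1,0,0,2)] O move#1: h0:-1:-1/(0,0,0,2), h3:-1:+1/(1,0,0,1)*, h3:-2:-1/(1,0,0,0)
pass> [(1,0,0,1)] X move#2: h0:-1:-1/(0,0,0,1)*, h3:-1:-1/(1,0,0,0)
pass> [(0,0,0,1)] O move#3: h3:-1:+1/(0,0,0,0)*
pass> [(0,0,0,0)] end (terminal -1, X#4); searched (1,0,0,2) to 6
for X: play +1, pass -1

zugzwang((1,0,0,2), X) = False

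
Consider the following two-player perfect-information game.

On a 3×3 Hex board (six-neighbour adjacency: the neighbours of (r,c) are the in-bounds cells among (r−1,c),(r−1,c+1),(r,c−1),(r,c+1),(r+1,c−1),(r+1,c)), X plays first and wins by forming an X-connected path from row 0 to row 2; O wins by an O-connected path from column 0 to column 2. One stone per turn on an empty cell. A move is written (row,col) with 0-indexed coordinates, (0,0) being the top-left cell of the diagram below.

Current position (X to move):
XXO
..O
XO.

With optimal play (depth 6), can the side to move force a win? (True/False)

ply 1, X at XXO/..O/XO. | (1,0)=+1→XXO/X.O/XO.*; (1,1)=+1→XXO/.XO/XO.; (2,2)=+1→XXO/..O/XOX
ply 2: XXO/X.O/XO. is terminal -1 (O); from XXO/..O/XO. depth 6

X winning at [XXO/..O/XO.]: True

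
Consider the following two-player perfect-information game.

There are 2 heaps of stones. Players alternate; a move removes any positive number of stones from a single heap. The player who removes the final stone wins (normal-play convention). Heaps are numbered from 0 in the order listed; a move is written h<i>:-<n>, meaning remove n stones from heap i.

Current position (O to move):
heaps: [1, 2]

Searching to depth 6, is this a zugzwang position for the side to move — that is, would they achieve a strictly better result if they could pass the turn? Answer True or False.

zugzwang((1,2), O) = False

[(1,2)] O move#1: h0:-1:-1/(0,2), h1:-1:+1/(1,1)*, h1:-2:-1/(1,0)
[(1,1)] X move#2: h0:-1:-1/(0,1)*, h1:-1:-1/(1,0)
[(0,1)] O move#3: h1:-1:+1/(0,0)*
[(0,0)] end (terminal -1, X#4); searched (1,2) to 6
pass branch (X moves first from the same position):
  | [(1,2)] X move#1: h0:-1:-1/(0,2), h1:-1:+1/(1,1)*, h1:-2:-1/(1,0)
  | [(1,1)] O move#2: h0:-1:-1/(0,1)*, h1:-1:-1/(1,0)
  | [(0,1)] X move#3: h1:-1:+1/(0,0)*
  | [(0,0)] end (terminal -1, O#4); searched (1,2) to 6
O moving scores +1; O passing scores -1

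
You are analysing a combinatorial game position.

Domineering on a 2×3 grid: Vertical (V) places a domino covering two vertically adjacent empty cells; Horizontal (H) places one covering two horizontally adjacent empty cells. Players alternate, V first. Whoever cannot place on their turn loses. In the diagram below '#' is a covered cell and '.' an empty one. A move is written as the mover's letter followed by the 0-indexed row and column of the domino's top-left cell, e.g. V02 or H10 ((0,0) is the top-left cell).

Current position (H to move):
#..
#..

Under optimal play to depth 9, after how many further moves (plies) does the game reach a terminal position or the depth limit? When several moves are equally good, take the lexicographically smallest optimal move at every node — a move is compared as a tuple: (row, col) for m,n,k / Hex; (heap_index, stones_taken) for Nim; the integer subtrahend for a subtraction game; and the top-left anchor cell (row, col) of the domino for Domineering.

[#../#..] H move#1: H01:+1/###/#..*, H11:+1/#../###
[###/#..] end (terminal -1, V#2); searched #../#.. to 9

PV length from [#../#..]: 1 ply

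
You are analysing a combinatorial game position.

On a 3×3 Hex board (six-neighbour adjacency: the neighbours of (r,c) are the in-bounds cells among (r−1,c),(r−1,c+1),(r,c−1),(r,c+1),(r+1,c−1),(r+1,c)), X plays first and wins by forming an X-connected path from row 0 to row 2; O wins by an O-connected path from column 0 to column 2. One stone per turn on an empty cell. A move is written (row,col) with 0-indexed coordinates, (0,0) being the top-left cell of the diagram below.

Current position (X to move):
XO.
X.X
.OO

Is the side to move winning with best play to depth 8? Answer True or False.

p1 X@[XO./X.X/.OO]: (0,2)[XOX/X.X/.OO]-1 (1,1)[XO./XXX/.OO]-1 (2,0)[XO./X.X/XOO]+1*
p2 O@[XO./X.X/XOO] terminal -1; root [XO./X.X/.OO] d8

X winning at [XO./X.X/.OO]: True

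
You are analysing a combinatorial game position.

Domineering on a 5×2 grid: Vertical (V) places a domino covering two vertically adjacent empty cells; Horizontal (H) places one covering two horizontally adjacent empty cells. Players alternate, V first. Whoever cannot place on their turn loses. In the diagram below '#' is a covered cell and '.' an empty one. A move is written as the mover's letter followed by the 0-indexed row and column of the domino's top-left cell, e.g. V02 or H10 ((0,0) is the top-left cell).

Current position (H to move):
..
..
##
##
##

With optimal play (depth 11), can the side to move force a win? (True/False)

H winning at [../../##/##/##]: True

ply 1, H at ../../##/##/## | H00=+1→##/../##/##/##*; H10=+1→../##/##/##/##
ply 2: ##/../##/##/## is terminal -1 (V); from ../../##/##/## depth 11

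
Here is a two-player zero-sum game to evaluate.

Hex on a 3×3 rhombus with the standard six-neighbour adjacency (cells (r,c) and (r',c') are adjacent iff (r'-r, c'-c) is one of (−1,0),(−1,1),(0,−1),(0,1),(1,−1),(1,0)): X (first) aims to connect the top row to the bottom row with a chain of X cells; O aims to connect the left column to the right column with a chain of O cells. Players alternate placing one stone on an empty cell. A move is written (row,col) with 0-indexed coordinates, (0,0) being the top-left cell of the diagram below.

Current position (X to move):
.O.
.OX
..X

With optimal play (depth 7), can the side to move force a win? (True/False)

X winning at [.O./.OX/..X]: True

ply 1, X at .O./.OX/..X | (0,0)=-1→XO./.OX/..X; (0,2)=+1→.OX/.OX/..X*; (1,0)=-1→.O./XOX/..X; (2,0)=-1→.O./.OX/X.X; (2,1)=-1→.O./.OX/.XX
ply 2: .OX/.OX/..X is terminal -1 (O); from .O./.OX/..X depth 7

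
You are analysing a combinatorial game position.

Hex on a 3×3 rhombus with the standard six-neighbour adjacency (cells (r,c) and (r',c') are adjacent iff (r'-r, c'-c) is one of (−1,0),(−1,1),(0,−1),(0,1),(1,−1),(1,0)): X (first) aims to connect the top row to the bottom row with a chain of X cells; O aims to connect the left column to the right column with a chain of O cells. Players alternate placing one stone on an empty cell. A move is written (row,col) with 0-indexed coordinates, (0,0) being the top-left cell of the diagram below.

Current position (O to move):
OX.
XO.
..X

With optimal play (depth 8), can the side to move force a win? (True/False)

O winning at [OX./XO./..X]: True

[OX./XO./..X] O move#1: (0,2):-1/OXO/XO./..X, (1,2):-1/OX./XOO/..X, (2,0):+1/OX./XO./O.X*, (2,1):-1/OX./XO./.OX
[OX./XO./O.X] X move#2: (0,2):-1/OXX/XO./O.X*, (1,2):-1/OX./XOX/O.X, (2,1):-1/OX./XO./OXX
[OXX/XO./O.X] O move#3: (1,2):+1/OXX/XOO/O.X*, (2,1):-1/OXX/XO./OOX
[OXX/XOO/O.X] end (terminal -1, X#4); searched OX./XO./..X to 8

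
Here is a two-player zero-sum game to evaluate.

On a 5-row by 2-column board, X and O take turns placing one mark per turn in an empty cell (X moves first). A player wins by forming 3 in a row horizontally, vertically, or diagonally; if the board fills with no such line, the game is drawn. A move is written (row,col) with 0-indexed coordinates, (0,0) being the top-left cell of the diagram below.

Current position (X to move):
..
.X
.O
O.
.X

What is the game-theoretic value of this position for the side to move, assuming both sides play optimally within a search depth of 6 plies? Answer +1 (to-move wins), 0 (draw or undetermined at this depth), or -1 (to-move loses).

p1 X@[../.X/.O/O./.X]: (0,0)[X./.X/.O/O./.X]-1 (0,1)[.X/.X/.O/O./.X]-1 (1,0)[../XX/.O/O./.X]+0* (2,0)[../.X/XO/O./.X]+0 (3,1)[../.X/.O/OX/.X]-1 (4,0)[../.X/.O/O./XX]+0
p2 O@[../XX/.O/O./.X]: (0,0)[O./XX/.O/O./.X]+0* (0,1)[.O/XX/.O/O./.X]+0 (2,0)[../XX/OO/O./.X]+0 (3,1)[../XX/.O/OO/.X]+0 (4,0)[../XX/.O/O./OX]+0
p3 X@[O./XX/.O/O./.X]: (0,1)[OX/XX/.O/O./.X]+0* (2,0)[O./XX/XO/O./.X]+0 (3,1)[O./XX/.O/OX/.X]+0 (4,0)[O./XX/.O/O./XX]+0
p4 O@[OX/XX/.O/O./.X]: (2,0)[OX/XX/OO/O./.X]+0* (3,1)[OX/XX/.O/OO/.X]+0 (4,0)[OX/XX/.O/O./OX]+0
p5 X@[OX/XX/OO/O./.X]: (3,1)[OX/XX/OO/OX/.X]-1 (4,0)[OX/XX/OO/O./XX]+0*
p6 O@[OX/XX/OO/O./XX]: (3,1)[OX/XX/OO/OO/XX]+0*
p7 X@[OX/XX/OO/OO/XX] terminal +0; root [../.X/.O/O./.X] d6

value(../.X/.O/O./.X, X) = 0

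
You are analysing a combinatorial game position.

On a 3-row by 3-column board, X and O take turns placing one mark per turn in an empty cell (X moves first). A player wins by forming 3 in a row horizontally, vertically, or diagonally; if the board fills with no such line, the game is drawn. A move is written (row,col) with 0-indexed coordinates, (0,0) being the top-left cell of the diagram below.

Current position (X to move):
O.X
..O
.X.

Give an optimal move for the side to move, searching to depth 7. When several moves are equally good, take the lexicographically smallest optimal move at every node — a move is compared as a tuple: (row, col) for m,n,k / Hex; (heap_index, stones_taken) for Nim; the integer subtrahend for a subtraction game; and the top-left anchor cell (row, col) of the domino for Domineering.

ply 1, X at O.X/..O/.X. | (0,1)=-1→OXX/..O/.X.; (1,0)=+0→O.X/X.O/.X.; (1,1)=+1→O.X/.XO/.X.*; (2,0)=+1→O.X/..O/XX.; (2,2)=+0→O.X/..O/.XX
ply 2, O at O.X/.XO/.X. | (0,1)=-1→OOX/.XO/.X.*; (1,0)=-1→O.X/OXO/.X.; (2,0)=-1→O.X/.XO/OX.; (2,2)=-1→O.X/.XO/.XO
ply 3, X at OOX/.XO/.X. | (1,0)=+0→OOX/XXO/.X.; (2,0)=+1→OOX/.XO/XX.*; (2,2)=+0→OOX/.XO/.XX
ply 4: OOX/.XO/XX. is terminal -1 (O); from O.X/..O/.X. depth 7

X's best at [O.X/..O/.X.]: (1,1)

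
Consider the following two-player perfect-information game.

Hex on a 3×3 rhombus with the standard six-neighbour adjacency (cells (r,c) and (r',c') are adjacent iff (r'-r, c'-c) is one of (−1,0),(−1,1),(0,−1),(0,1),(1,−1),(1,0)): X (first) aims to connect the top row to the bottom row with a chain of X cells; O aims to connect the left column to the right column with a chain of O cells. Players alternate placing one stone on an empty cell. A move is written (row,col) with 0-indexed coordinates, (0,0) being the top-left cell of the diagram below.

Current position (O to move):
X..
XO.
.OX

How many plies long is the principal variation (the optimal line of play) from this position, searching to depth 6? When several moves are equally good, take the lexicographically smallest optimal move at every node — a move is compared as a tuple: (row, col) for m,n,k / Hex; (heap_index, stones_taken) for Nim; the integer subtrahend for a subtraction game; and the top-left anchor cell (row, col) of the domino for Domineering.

[X../XO./.OX] O move#1: (0,1):-1/XO./XO./.OX, (0,2):-1/X.O/XO./.OX, (1,2):-1/X../XOO/.OX, (2,0):+1/X../XO./OOX*
[X../XO./OOX] X move#2: (0,1):-1/XX./XO./OOX*, (0,2):-1/X.X/XO./OOX, (1,2):-1/X../XOX/OOX
[XX./XO./OOX] O move#3: (0,2):+1/XXO/XO./OOX*, (1,2):+1/XX./XOO/OOX
[XXO/XO./OOX] end (terminal -1, X#4); searched X../XO./.OX to 6

PV length from [X../XO./.OX]: 3 plies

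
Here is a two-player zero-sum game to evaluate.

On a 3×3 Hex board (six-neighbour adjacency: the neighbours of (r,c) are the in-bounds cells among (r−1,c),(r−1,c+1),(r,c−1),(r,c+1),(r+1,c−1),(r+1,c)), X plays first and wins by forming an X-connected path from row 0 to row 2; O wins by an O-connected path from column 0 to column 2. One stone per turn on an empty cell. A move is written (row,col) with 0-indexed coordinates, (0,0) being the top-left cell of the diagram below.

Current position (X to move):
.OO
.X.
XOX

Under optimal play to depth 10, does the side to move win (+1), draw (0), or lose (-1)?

ply 1, X at .OO/.X./XOX | (0,0)=-1→XOO/.X./XOX*; (1,0)=-1→.OO/XX./XOX; (1,2)=-1→.OO/.XX/XOX
ply 2, O at XOO/.X./XOX | (1,0)=+1→XOO/OX./XOX*; (1,2)=-1→XOO/.XO/XOX
ply 3: XOO/OX./XOX is terminal -1 (X); from .OO/.X./XOX depth 10

value(.OO/.X./XOX, X) = -1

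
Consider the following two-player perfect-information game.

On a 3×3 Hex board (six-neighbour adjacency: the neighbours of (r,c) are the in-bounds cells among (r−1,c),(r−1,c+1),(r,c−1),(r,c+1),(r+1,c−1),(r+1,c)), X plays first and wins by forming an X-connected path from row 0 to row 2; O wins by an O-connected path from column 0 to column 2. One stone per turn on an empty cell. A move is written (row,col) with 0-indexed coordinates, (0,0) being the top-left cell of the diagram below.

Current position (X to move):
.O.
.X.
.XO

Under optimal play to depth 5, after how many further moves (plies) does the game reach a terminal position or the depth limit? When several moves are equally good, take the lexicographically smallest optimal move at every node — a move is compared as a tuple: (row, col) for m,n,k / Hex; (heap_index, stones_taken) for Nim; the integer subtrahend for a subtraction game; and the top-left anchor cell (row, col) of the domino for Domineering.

ply 1, X at .O./.X./.XO | (0,0)=+1→XO./.X./.XO*; (0,2)=+1→.OX/.X./.XO; (1,0)=+1→.O./XX./.XO; (1,2)=-1→.O./.XX/.XO; (2,0)=-1→.O./.X./XXO
ply 2, O at XO./.X./.XO | (0,2)=-1→XOO/.X./.XO*; (1,0)=-1→XO./OX./.XO; (1,2)=-1→XO./.XO/.XO; (2,0)=-1→XO./.X./OXO
ply 3, X at XOO/.X./.XO | (1,0)=+1→XOO/XX./.XO*; (1,2)=-1→XOO/.XX/.XO; (2,0)=-1→XOO/.X./XXO
ply 4: XOO/XX./.XO is terminal -1 (O); from .O./.X./.XO depth 5

PV length from [.O./.X./.XO]: 3 plies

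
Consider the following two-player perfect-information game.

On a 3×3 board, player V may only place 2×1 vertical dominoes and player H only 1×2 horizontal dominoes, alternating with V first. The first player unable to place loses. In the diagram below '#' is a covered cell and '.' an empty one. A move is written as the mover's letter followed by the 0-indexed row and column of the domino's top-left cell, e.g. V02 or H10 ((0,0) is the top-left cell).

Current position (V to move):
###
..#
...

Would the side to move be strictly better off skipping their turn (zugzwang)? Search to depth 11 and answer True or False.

p1 V@[###/..#/...]: V10[###/#.#/#..]-1 V11[###/.##/.#.]+1*
p2 H@[###/.##/.#.] terminal -1; root [###/..#/...] d11
pass branch (H moves first from the same position):
  | p1 H@[###/..#/...]: H10[###/###/...]+1* H20[###/..#/##.]+1 H21[###/..#/.##]-1
  | p2 V@[###/###/...] terminal -1; root [###/..#/...] d11
V moving scores +1; V passing scores -1

zugzwang(###/..#/..., V) = False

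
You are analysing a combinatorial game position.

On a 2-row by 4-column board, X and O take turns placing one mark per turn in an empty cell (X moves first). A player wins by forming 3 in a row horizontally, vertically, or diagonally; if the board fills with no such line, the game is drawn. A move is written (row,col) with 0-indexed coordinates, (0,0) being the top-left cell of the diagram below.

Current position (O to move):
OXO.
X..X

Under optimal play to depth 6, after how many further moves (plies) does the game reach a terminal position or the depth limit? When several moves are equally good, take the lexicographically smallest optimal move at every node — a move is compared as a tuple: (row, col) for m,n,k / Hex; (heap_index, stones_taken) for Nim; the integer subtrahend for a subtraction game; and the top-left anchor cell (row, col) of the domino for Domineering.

ply 1, O at OXO./X..X | (0,3)=+0→OXOO/X..X*; (1,1)=+0→OXO./XO.X; (1,2)=+0→OXO./X.OX
ply 2, X at OXOO/X..X | (1,1)=+0→OXOO/XX.X*; (1,2)=+0→OXOO/X.XX
ply 3, O at OXOO/XX.X | (1,2)=+0→OXOO/XXOX*
ply 4: OXOO/XXOX is terminal +0 (X); from OXO./X..X depth 6

PV length from [OXO./X..X]: 3 plies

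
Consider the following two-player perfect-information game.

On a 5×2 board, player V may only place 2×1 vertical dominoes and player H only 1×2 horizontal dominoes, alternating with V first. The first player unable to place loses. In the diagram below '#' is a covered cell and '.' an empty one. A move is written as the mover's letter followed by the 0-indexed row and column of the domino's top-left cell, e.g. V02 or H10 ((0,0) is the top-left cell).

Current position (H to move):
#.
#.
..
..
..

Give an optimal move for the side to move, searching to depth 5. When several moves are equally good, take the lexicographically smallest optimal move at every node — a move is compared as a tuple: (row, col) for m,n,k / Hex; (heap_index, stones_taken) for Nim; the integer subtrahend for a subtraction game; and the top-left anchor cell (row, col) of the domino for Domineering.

[#./#./../../..] H move#1: H20:-1/#./#./##/../.., H30:+1/#./#./../##/..*, H40:-1/#./#./../../##
[#./#./../##/..] V move#2: V01:-1/##/##/../##/..*, V11:-1/#./##/.#/##/..
[##/##/../##/..] H move#3: H20:+1/##/##/##/##/..*, H40:+1/##/##/../##/##
[##/##/##/##/..] end (terminal -1, V#4); searched #./#./../../.. to 5

H's best at [#./#./../../..]: H30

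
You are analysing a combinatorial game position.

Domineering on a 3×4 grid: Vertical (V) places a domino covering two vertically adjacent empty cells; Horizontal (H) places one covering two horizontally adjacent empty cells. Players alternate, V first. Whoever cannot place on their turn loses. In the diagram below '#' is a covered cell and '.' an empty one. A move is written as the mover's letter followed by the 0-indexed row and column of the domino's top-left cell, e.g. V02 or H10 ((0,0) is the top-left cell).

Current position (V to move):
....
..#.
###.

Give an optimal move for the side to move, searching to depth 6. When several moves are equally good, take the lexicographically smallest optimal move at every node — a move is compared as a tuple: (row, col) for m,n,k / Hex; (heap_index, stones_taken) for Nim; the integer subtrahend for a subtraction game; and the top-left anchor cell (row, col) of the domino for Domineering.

V's best at [..../..#./###.]: V00

p1 V@[..../..#./###.]: V00[#.../#.#./###.]+1* V01[.#../.##./###.]+1 V03[...#/..##/###.]-1 V13[..../..##/####]-1
p2 H@[#.../#.#./###.]: H01[###./#.#./###.]-1* H02[#.##/#.#./###.]-1
p3 V@[###./#.#./###.]: V03[####/#.##/###.]+1* V13[###./#.##/####]+1
p4 H@[####/#.##/###.] terminal -1; root [..../..#./###.] d6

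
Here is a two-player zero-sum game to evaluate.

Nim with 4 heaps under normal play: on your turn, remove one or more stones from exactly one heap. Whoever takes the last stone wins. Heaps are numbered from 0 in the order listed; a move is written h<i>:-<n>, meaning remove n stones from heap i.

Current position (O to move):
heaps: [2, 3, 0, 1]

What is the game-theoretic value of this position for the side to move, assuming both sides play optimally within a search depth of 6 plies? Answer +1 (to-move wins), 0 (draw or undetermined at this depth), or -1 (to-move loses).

ply 1, O at (2,3,0,1) | h0:-1=-1→(1,3,0,1)*; h0:-2=-1→(0,3,0,1); h1:-1=-1→(2,2,0,1); h1:-2=-1→(2,1,0,1); h1:-3=-1→(2,0,0,1); h3:-1=-1→(2,3,0,0)
ply 2, X at (1,3,0,1) | h0:-1=-1→(0,3,0,1); h1:-1=-1→(1,2,0,1); h1:-2=-1→(1,1,0,1); h1:-3=+1→(1,0,0,1)*; h3:-1=-1→(1,3,0,0)
ply 3, O at (1,0,0,1) | h0:-1=-1→(0,0,0,1)*; h3:-1=-1→(1,0,0,0)
ply 4, X at (0,0,0,1) | h3:-1=+1→(0,0,0,0)*
ply 5: (0,0,0,0) is terminal -1 (O); from (2,3,0,1) depth 6

value((2,3,0,1), O) = -1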